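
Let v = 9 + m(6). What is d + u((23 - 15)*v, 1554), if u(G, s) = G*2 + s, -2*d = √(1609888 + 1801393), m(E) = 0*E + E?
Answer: 1794 - √3411281/2 ≈ 870.52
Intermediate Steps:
m(E) = E (m(E) = 0 + E = E)
d = -√3411281/2 (d = -√(1609888 + 1801393)/2 = -√3411281/2 ≈ -923.48)
v = 15 (v = 9 + 6 = 15)
u(G, s) = s + 2*G (u(G, s) = 2*G + s = s + 2*G)
d + u((23 - 15)*v, 1554) = -√3411281/2 + (1554 + 2*((23 - 15)*15)) = -√3411281/2 + (1554 + 2*(8*15)) = -√3411281/2 + (1554 + 2*120) = -√3411281/2 + (1554 + 240) = -√3411281/2 + 1794 = 1794 - √3411281/2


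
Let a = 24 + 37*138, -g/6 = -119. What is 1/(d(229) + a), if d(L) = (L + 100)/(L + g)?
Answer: 943/4837919 ≈ 0.00019492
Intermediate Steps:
g = 714 (g = -6*(-119) = 714)
d(L) = (100 + L)/(714 + L) (d(L) = (L + 100)/(L + 714) = (100 + L)/(714 + L))
a = 5130 (a = 24 + 5106 = 5130)
1/(d(229) + a) = 1/((100 + 229)/(714 + 229) + 5130) = 1/(329/943 + 5130) = 1/(4837919/943) = 943/4837919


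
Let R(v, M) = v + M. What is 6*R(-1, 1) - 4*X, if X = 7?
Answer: -28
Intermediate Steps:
R(v, M) = M + v
6*R(-1, 1) - 4*X = 6*(1 - 1) - 4*7 = 6*0 - 28 = 0 - 28 = -28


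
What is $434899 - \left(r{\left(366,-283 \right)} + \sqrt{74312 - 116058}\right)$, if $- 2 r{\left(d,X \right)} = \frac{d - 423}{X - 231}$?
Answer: $\frac{447076229}{1028} - i \sqrt{41746} \approx 4.349 \cdot 10^{5} - 204.32 i$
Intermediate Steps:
$r{\left(d,X \right)} = - \frac{-423 + d}{2 \left(-231 + X\right)}$ ($r{\left(d,X \right)} = - \frac{\left(d - 423\right) \frac{1}{X - 231}}{2} = - \frac{\left(-423 + d\right) \frac{1}{-231 + X}}{2} = - \frac{\frac{1}{-231 + X} \left(-423 + d\right)}{2} = - \frac{-423 + d}{2 \left(-231 + X\right)}$)
$434899 - \left(r{\left(366,-283 \right)} + \sqrt{74312 - 116058}\right) = 434899 - \left(\frac{423 - 366}{2 \left(-231 - 283\right)} + \sqrt{74312 - 116058}\right) = 434899 - \left(\frac{423 - 366}{2 \left(-514\right)} + \sqrt{-41746}\right) = 434899 - \left(\frac{1}{2} \left(- \frac{1}{514}\right) 57 + i \sqrt{41746}\right) = 434899 - \left(- \frac{57}{1028} + i \sqrt{41746}\right) = 434899 + \left(\frac{57}{1028} - i \sqrt{41746}\right) = \frac{447076229}{1028} - i \sqrt{41746}$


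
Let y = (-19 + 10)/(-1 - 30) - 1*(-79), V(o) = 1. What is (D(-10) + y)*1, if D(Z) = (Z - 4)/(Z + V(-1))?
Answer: 22556/279 ≈ 80.846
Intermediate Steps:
y = 2458/31 (y = -9/(-31) + 79 = -9*(-1/31) + 79 = 9/31 + 79 = 2458/31 ≈ 79.290)
D(Z) = (-4 + Z)/(1 + Z) (D(Z) = (Z - 4)/(Z + 1) = (-4 + Z)/(1 + Z))
(D(-10) + y)*1 = ((-4 - 10)/(1 - 10) + 2458/31)*1 = (-14/(-9) + 2458/31)*1 = (-⅑*(-14) + 2458/31)*1 = (14/9 + 2458/31)*1 = (22556/279)*1 = 22556/279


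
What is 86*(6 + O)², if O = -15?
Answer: 6966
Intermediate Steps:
86*(6 + O)² = 86*(6 - 15)² = 86*(-9)² = 86*81 = 6966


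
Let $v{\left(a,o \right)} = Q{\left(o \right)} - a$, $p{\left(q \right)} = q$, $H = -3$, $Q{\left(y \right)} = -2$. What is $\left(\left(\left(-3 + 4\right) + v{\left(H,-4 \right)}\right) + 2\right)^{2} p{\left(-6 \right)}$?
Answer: $-96$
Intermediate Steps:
$v{\left(a,o \right)} = -2 - a$
$\left(\left(\left(-3 + 4\right) + v{\left(H,-4 \right)}\right) + 2\right)^{2} p{\left(-6 \right)} = \left(\left(\left(-3 + 4\right) - -1\right) + 2\right)^{2} \left(-6\right) = \left(\left(1 + \left(-2 + 3\right)\right) + 2\right)^{2} \left(-6\right) = \left(\left(1 + 1\right) + 2\right)^{2} \left(-6\right) = \left(2 + 2\right)^{2} \left(-6\right) = 4^{2} \left(-6\right) = 16 \left(-6\right) = -96$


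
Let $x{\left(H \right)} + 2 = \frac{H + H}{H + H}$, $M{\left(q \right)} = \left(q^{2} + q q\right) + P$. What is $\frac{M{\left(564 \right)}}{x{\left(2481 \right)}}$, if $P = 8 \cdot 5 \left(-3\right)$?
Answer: $-636072$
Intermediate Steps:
$P = -120$ ($P = 40 \left(-3\right) = -120$)
$M{\left(q \right)} = -120 + 2 q^{2}$ ($M{\left(q \right)} = \left(q^{2} + q q\right) - 120 = \left(q^{2} + q^{2}\right) - 120 = 2 q^{2} - 120 = -120 + 2 q^{2}$)
$x{\left(H \right)} = -1$ ($x{\left(H \right)} = -2 + \frac{H + H}{H + H} = -2 + \frac{2 H}{2 H} = -2 + 2 H \frac{1}{2 H} = -2 + 1 = -1$)
$\frac{M{\left(564 \right)}}{x{\left(2481 \right)}} = \frac{-120 + 2 \cdot 564^{2}}{-1} = \left(-120 + 2 \cdot 318096\right) \left(-1\right) = \left(-120 + 636192\right) \left(-1\right) = 636072 \left(-1\right) = -636072$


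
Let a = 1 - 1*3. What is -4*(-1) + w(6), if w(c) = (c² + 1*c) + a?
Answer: 44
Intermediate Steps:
a = -2 (a = 1 - 3 = -2)
w(c) = -2 + c + c² (w(c) = (c² + 1*c) - 2 = (c² + c) - 2 = (c + c²) - 2 = -2 + c + c²)
-4*(-1) + w(6) = -4*(-1) + (-2 + 6 + 6²) = 4 + (-2 + 6 + 36) = 4 + 40 = 44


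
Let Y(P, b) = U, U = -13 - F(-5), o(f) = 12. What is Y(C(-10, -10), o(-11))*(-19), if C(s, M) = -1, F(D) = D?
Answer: 152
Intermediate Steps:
U = -8 (U = -13 - 1*(-5) = -13 + 5 = -8)
Y(P, b) = -8
Y(C(-10, -10), o(-11))*(-19) = -8*(-19) = 152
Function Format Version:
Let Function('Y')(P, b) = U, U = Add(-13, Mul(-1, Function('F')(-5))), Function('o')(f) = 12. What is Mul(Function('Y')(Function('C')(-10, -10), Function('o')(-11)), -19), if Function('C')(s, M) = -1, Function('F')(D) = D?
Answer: 152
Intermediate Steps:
U = -8 (U = Add(-13, Mul(-1, -5)) = Add(-13, 5) = -8)
Function('Y')(P, b) = -8
Mul(Function('Y')(Function('C')(-10, -10), Function('o')(-11)), -19) = Mul(-8, -19) = 152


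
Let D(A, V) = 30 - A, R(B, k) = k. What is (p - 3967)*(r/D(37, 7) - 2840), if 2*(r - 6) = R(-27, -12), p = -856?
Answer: 13697320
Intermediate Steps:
r = 0 (r = 6 + (1/2)*(-12) = 6 - 6 = 0)
(p - 3967)*(r/D(37, 7) - 2840) = (-856 - 3967)*(0/(30 - 1*37) - 2840) = -4823*(0/(30 - 37) - 2840) = -4823*(0/(-7) - 2840) = -4823*(0*(-1/7) - 2840) = -4823*(0 - 2840) = -4823*(-2840) = 13697320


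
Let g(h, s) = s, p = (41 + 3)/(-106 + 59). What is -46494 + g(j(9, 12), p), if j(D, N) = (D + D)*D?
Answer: -2185262/47 ≈ -46495.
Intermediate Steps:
p = -44/47 (p = 44/(-47) = 44*(-1/47) = -44/47 ≈ -0.93617)
j(D, N) = 2*D**2 (j(D, N) = (2*D)*D = 2*D**2)
-46494 + g(j(9, 12), p) = -46494 - 44/47 = -2185262/47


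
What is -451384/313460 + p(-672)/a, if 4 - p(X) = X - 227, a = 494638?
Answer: -55747156153/38762306870 ≈ -1.4382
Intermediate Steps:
p(X) = 231 - X (p(X) = 4 - (X - 227) = 4 - (-227 + X) = 4 + (227 - X) = 231 - X)
-451384/313460 + p(-672)/a = -451384/313460 + (231 - 1*(-672))/494638 = -451384*1/313460 + (231 + 672)*(1/494638) = -112846/78365 + 903*(1/494638) = -112846/78365 + 903/494638 = -55747156153/38762306870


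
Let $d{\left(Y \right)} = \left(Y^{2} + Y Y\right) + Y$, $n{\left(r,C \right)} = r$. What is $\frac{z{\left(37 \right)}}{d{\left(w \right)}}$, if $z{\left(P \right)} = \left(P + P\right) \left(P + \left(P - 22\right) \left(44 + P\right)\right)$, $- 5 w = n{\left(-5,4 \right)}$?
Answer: $\frac{92648}{3} \approx 30883.0$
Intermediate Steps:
$w = 1$ ($w = \left(- \frac{1}{5}\right) \left(-5\right) = 1$)
$z{\left(P \right)} = 2 P \left(P + \left(-22 + P\right) \left(44 + P\right)\right)$
$d{\left(Y \right)} = Y + 2 Y^{2}$ ($d{\left(Y \right)} = \left(Y^{2} + Y^{2}\right) + Y = 2 Y^{2} + Y = Y + 2 Y^{2}$)
$\frac{z{\left(37 \right)}}{d{\left(w \right)}} = \frac{2 \cdot 37 \left(-968 + 37^{2} + 23 \cdot 37\right)}{1 \left(1 + 2 \cdot 1\right)} = \frac{2 \cdot 37 \left(-968 + 1369 + 851\right)}{1 \left(1 + 2\right)} = \frac{2 \cdot 37 \cdot 1252}{1 \cdot 3} = \frac{92648}{3}$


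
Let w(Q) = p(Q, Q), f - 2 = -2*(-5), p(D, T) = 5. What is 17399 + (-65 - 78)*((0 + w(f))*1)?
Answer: 16684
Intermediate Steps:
f = 12 (f = 2 - 2*(-5) = 2 + 10 = 12)
w(Q) = 5
17399 + (-65 - 78)*((0 + w(f))*1) = 17399 + (-65 - 78)*((0 + 5)*1) = 17399 - 715 = 16684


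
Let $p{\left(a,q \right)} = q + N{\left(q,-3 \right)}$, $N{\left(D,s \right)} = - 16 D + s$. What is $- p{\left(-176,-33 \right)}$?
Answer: $-492$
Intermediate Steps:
$N{\left(D,s \right)} = s - 16 D$
$p{\left(a,q \right)} = -3 - 15 q$ ($p{\left(a,q \right)} = q - \left(3 + 16 q\right) = -3 - 15 q$)
$- p{\left(-176,-33 \right)} = - (-3 - -495) = - (-3 + 495) = \left(-1\right) 492 = -492$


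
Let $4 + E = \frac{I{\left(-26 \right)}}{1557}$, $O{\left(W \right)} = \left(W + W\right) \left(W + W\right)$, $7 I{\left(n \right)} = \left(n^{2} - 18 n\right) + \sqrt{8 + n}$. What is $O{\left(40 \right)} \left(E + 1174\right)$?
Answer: $\frac{81619033600}{10899} + \frac{6400 i \sqrt{2}}{3633} \approx 7.4887 \cdot 10^{6} + 2.4913 i$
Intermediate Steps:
$I{\left(n \right)} = - \frac{18 n}{7} + \frac{n^{2}}{7} + \frac{\sqrt{8 + n}}{7}$ ($I{\left(n \right)} = \frac{\left(n^{2} - 18 n\right) + \sqrt{8 + n}}{7} = \frac{n^{2} + \sqrt{8 + n} - 18 n}{7} = - \frac{18 n}{7} + \frac{n^{2}}{7} + \frac{\sqrt{8 + n}}{7}$)
$O{\left(W \right)} = 4 W^{2}$ ($O{\left(W \right)} = 2 W 2 W = 4 W^{2}$)
$E = - \frac{42452}{10899} + \frac{i \sqrt{2}}{3633}$ ($E = -4 + \frac{\left(- \frac{18}{7}\right) \left(-26\right) + \frac{\left(-26\right)^{2}}{7} + \frac{\sqrt{8 - 26}}{7}}{1557} = -4 + \left(\frac{468}{7} + \frac{1}{7} \cdot 676 + \frac{\sqrt{-18}}{7}\right) \frac{1}{1557} = -4 + \left(\frac{468}{7} + \frac{676}{7} + \frac{3 i \sqrt{2}}{7}\right) \frac{1}{1557} = -4 + \left(\frac{1144}{7} + \frac{3 i \sqrt{2}}{7}\right) \frac{1}{1557} = -4 + \left(\frac{1144}{10899} + \frac{i \sqrt{2}}{3633}\right) = - \frac{42452}{10899} + \frac{i \sqrt{2}}{3633} \approx -3.895 + 0.00038927 i$)
$O{\left(40 \right)} \left(E + 1174\right) = 4 \cdot 40^{2} \left(\left(- \frac{42452}{10899} + \frac{i \sqrt{2}}{3633}\right) + 1174\right) = 4 \cdot 1600 \left(\frac{12752974}{10899} + \frac{i \sqrt{2}}{3633}\right) = 6400 \left(\frac{12752974}{10899} + \frac{i \sqrt{2}}{3633}\right) = \frac{81619033600}{10899} + \frac{6400 i \sqrt{2}}{3633}$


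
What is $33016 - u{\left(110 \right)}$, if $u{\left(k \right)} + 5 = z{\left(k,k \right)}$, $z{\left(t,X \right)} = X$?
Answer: $32911$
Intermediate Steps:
$u{\left(k \right)} = -5 + k$
$33016 - u{\left(110 \right)} = 33016 - \left(-5 + 110\right) = 33016 - 105 = 32911$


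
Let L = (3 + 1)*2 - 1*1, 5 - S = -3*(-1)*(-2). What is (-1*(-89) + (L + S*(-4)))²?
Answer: 2704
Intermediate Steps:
S = 11 (S = 5 - (-3*(-1))*(-2) = 5 - 3*(-2) = 5 - 1*(-6) = 5 + 6 = 11)
L = 7 (L = 4*2 - 1 = 8 - 1 = 7)
(-1*(-89) + (L + S*(-4)))² = (-1*(-89) + (7 + 11*(-4)))² = (89 + (7 - 44))² = (89 - 37)² = 52² = 2704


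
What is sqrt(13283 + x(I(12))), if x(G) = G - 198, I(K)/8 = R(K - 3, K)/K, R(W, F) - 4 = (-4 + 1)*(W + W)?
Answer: sqrt(117465)/3 ≈ 114.24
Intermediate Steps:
R(W, F) = 4 - 6*W (R(W, F) = 4 + (-4 + 1)*(W + W) = 4 - 6*W)
I(K) = 8*(22 - 6*K)/K (I(K) = 8*((4 - 6*(K - 3))/K) = 8*((4 - 6*(-3 + K))/K) = 8*((4 + (18 - 6*K))/K) = 8*((22 - 6*K)/K) = 8*(22 - 6*K)/K)
x(G) = -198 + G
sqrt(13283 + x(I(12))) = sqrt(13283 + (-198 + (-48 + 176/12))) = sqrt(13283 + (-198 + (-48 + 176*(1/12)))) = sqrt(13283 + (-198 + (-48 + 44/3))) = sqrt(13283 + (-198 - 100/3)) = sqrt(13283 - 694/3) = sqrt(39155/3) = sqrt(117465)/3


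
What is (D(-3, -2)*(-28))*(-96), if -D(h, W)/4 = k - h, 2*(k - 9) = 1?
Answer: -134400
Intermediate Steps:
k = 19/2 (k = 9 + (½)*1 = 9 + ½ = 19/2 ≈ 9.5000)
D(h, W) = -38 + 4*h (D(h, W) = -4*(19/2 - h) = -38 + 4*h)
(D(-3, -2)*(-28))*(-96) = ((-38 + 4*(-3))*(-28))*(-96) = ((-38 - 12)*(-28))*(-96) = -50*(-28)*(-96) = 1400*(-96) = -134400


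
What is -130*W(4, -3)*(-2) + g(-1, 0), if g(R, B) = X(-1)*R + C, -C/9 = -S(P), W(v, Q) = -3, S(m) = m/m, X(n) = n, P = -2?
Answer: -770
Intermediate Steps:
S(m) = 1
C = 9 (C = -(-9) = -9*(-1) = 9)
g(R, B) = 9 - R (g(R, B) = -R + 9 = 9 - R)
-130*W(4, -3)*(-2) + g(-1, 0) = -(-390)*(-2) + (9 - 1*(-1)) = -130*6 + (9 + 1) = -780 + 10 = -770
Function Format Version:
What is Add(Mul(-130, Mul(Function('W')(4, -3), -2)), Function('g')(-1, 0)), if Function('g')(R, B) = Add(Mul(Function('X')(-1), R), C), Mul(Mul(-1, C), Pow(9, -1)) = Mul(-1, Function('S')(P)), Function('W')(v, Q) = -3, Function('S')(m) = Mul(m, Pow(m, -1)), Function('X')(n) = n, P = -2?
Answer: -770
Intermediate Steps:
Function('S')(m) = 1
C = 9 (C = Mul(-9, Mul(-1, 1)) = Mul(-9, -1) = 9)
Function('g')(R, B) = Add(9, Mul(-1, R)) (Function('g')(R, B) = Add(Mul(-1, R), 9) = Add(9, Mul(-1, R)))
Add(Mul(-130, Mul(Function('W')(4, -3), -2)), Function('g')(-1, 0)) = Add(Mul(-130, Mul(-3, -2)), Add(9, Mul(-1, -1))) = Add(Mul(-130, 6), Add(9, 1)) = Add(-780, 10) = -770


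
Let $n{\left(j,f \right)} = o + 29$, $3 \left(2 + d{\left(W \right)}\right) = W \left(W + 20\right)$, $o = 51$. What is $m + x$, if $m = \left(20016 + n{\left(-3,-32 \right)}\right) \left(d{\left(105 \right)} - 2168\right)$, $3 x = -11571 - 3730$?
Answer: $\frac{132919739}{3} \approx 4.4307 \cdot 10^{7}$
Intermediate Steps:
$d{\left(W \right)} = -2 + \frac{W \left(20 + W\right)}{3}$ ($d{\left(W \right)} = -2 + \frac{W \left(W + 20\right)}{3} = -2 + \frac{W \left(20 + W\right)}{3}$)
$x = - \frac{15301}{3}$ ($x = \frac{-11571 - 3730}{3} = \frac{1}{3} \left(-15301\right) = - \frac{15301}{3} \approx -5100.3$)
$n{\left(j,f \right)} = 80$ ($n{\left(j,f \right)} = 51 + 29 = 80$)
$m = 44311680$ ($m = \left(20016 + 80\right) \left(\left(-2 + \frac{105^{2}}{3} + \frac{20}{3} \cdot 105\right) - 2168\right) = 20096 \left(\left(-2 + \frac{1}{3} \cdot 11025 + 700\right) - 2168\right) = 20096 \left(\left(-2 + 3675 + 700\right) - 2168\right) = 20096 \left(4373 - 2168\right) = 20096 \cdot 2205 = 44311680$)
$m + x = 44311680 - \frac{15301}{3} = \frac{132919739}{3}$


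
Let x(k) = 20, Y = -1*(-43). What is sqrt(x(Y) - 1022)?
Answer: I*sqrt(1002) ≈ 31.654*I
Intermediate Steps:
Y = 43
sqrt(x(Y) - 1022) = sqrt(20 - 1022) = sqrt(-1002) = I*sqrt(1002)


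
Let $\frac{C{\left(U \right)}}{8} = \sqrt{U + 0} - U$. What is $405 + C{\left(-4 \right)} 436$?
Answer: $14357 + 6976 i \approx 14357.0 + 6976.0 i$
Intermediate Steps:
$C{\left(U \right)} = - 8 U + 8 \sqrt{U}$ ($C{\left(U \right)} = 8 \left(\sqrt{U + 0} - U\right) = 8 \left(\sqrt{U} - U\right) = - 8 U + 8 \sqrt{U}$)
$405 + C{\left(-4 \right)} 436 = 405 + \left(\left(-8\right) \left(-4\right) + 8 \sqrt{-4}\right) 436 = 405 + \left(32 + 8 \cdot 2 i\right) 436 = 405 + \left(32 + 16 i\right) 436 = 405 + \left(13952 + 6976 i\right) = 14357 + 6976 i$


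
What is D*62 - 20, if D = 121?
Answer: 7482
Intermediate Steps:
D*62 - 20 = 121*62 - 20 = 7502 - 20 = 7482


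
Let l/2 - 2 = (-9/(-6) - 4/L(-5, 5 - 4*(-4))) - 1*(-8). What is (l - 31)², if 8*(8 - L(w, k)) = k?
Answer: 166464/1849 ≈ 90.029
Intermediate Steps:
L(w, k) = 8 - k/8
l = 925/43 (l = 4 + 2*((-9/(-6) - 4/(8 - (5 - 4*(-4))/8)) - 1*(-8)) = 4 + 2*((-9*(-⅙) - 4/(8 - (5 + 16)/8)) + 8) = 4 + 2*((3/2 - 4/(8 - ⅛*21)) + 8) = 4 + 2*((3/2 - 4/(8 - 21/8)) + 8) = 4 + 2*((3/2 - 4/43/8) + 8) = 4 + 2*((3/2 - 4*8/43) + 8) = 4 + 2*((3/2 - 32/43) + 8) = 4 + 2*(65/86 + 8) = 4 + 2*(753/86) = 4 + 753/43 = 925/43 ≈ 21.512)
(l - 31)² = (925/43 - 31)² = (-408/43)² = 166464/1849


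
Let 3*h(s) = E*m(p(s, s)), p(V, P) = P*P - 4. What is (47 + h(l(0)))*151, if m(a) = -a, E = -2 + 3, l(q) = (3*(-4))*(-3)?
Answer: -173801/3 ≈ -57934.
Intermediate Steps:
p(V, P) = -4 + P² (p(V, P) = P² - 4 = -4 + P²)
l(q) = 36 (l(q) = -12*(-3) = 36)
E = 1
h(s) = 4/3 - s²/3 (h(s) = (1*(-(-4 + s²)))/3 = (1*(4 - s²))/3 = (4 - s²)/3 = 4/3 - s²/3)
(47 + h(l(0)))*151 = (47 + (4/3 - ⅓*36²))*151 = (47 + (4/3 - ⅓*1296))*151 = (47 + (4/3 - 432))*151 = (47 - 1292/3)*151 = -1151/3*151 = -173801/3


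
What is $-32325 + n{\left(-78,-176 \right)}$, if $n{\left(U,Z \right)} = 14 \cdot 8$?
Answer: $-32213$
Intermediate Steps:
$n{\left(U,Z \right)} = 112$
$-32325 + n{\left(-78,-176 \right)} = -32325 + 112 = -32213$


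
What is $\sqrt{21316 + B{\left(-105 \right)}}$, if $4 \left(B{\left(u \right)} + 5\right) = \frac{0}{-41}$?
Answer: $\sqrt{21311} \approx 145.98$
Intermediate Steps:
$B{\left(u \right)} = -5$ ($B{\left(u \right)} = -5 + \frac{0 \frac{1}{-41}}{4} = -5 + \frac{0 \left(- \frac{1}{41}\right)}{4} = -5 + \frac{1}{4} \cdot 0 = -5 + 0 = -5$)
$\sqrt{21316 + B{\left(-105 \right)}} = \sqrt{21316 - 5} = \sqrt{21311}$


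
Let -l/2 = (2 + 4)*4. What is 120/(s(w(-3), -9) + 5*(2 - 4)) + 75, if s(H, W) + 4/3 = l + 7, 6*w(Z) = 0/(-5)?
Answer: 11415/157 ≈ 72.707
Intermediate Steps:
l = -48 (l = -2*(2 + 4)*4 = -12*4 = -2*24 = -48)
w(Z) = 0 (w(Z) = (0/(-5))/6 = (0*(-1/5))/6 = (1/6)*0 = 0)
s(H, W) = -127/3 (s(H, W) = -4/3 + (-48 + 7) = -4/3 - 41 = -127/3)
120/(s(w(-3), -9) + 5*(2 - 4)) + 75 = 120/(-127/3 + 5*(2 - 4)) + 75 = 120/(-127/3 + 5*(-2)) + 75 = 120/(-127/3 - 10) + 75 = 120/(-157/3) + 75 = -3/157*120 + 75 = -360/157 + 75 = 11415/157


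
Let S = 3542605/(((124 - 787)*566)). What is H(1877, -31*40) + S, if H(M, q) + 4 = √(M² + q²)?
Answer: -5043637/375258 + √5060729 ≈ 2236.2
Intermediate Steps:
H(M, q) = -4 + √(M² + q²)
S = -3542605/375258 (S = 3542605/((-663*566)) = 3542605/(-375258) = 3542605*(-1/375258) = -3542605/375258 ≈ -9.4404)
H(1877, -31*40) + S = (-4 + √(1877² + (-31*40)²)) - 3542605/375258 = (-4 + √(3523129 + (-1240)²)) - 3542605/375258 = (-4 + √(3523129 + 1537600)) - 3542605/375258 = (-4 + √5060729) - 3542605/375258 = -5043637/375258 + √5060729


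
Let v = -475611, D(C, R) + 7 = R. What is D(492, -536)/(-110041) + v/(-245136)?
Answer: 17489939633/8991670192 ≈ 1.9451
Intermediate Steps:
D(C, R) = -7 + R
D(492, -536)/(-110041) + v/(-245136) = (-7 - 536)/(-110041) - 475611/(-245136) = -543*(-1/110041) - 475611*(-1/245136) = 543/110041 + 158537/81712 = 17489939633/8991670192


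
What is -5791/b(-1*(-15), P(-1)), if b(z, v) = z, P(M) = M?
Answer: -5791/15 ≈ -386.07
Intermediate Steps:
-5791/b(-1*(-15), P(-1)) = -5791/((-1*(-15))) = -5791/15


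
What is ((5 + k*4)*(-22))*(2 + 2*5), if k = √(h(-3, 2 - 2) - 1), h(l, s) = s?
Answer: -1320 - 1056*I ≈ -1320.0 - 1056.0*I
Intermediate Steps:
k = I (k = √((2 - 2) - 1) = √(0 - 1) = √(-1) = I ≈ 1.0*I)
((5 + k*4)*(-22))*(2 + 2*5) = ((5 + I*4)*(-22))*(2 + 2*5) = ((5 + 4*I)*(-22))*(2 + 10) = (-110 - 88*I)*12 = -1320 - 1056*I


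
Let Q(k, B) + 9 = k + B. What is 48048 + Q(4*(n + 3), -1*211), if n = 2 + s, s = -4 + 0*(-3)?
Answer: 47832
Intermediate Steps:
s = -4 (s = -4 + 0 = -4)
n = -2 (n = 2 - 4 = -2)
Q(k, B) = -9 + B + k (Q(k, B) = -9 + (k + B) = -9 + (B + k) = -9 + B + k)
48048 + Q(4*(n + 3), -1*211) = 48048 + (-9 - 1*211 + 4*(-2 + 3)) = 48048 + (-9 - 211 + 4*1) = 48048 + (-9 - 211 + 4) = 48048 - 216 = 47832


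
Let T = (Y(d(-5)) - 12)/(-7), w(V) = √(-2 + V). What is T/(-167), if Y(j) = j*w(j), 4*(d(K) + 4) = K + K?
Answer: -12/1169 - 13*I*√34/4676 ≈ -0.010265 - 0.016211*I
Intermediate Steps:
d(K) = -4 + K/2 (d(K) = -4 + (K + K)/4 = -4 + (2*K)/4 = -4 + K/2)
Y(j) = j*√(-2 + j)
T = 12/7 + 13*I*√34/28 (T = ((-4 + (½)*(-5))*√(-2 + (-4 + (½)*(-5))) - 12)/(-7) = ((-4 - 5/2)*√(-2 + (-4 - 5/2)) - 12)*(-⅐) = (-13*√(-2 - 13/2)/2 - 12)*(-⅐) = (-13*I*√34/4 - 12)*(-⅐) = (-12 - 13*I*√34/4)*(-⅐) = 12/7 + 13*I*√34/28 ≈ 1.7143 + 2.7072*I)
T/(-167) = (12/7 + 13*I*√34/28)/(-167) = (12/7 + 13*I*√34/28)*(-1/167) = -12/1169 - 13*I*√34/4676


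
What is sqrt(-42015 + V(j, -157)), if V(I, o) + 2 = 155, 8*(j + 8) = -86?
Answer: I*sqrt(41862) ≈ 204.6*I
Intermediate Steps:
j = -75/4 (j = -8 + (1/8)*(-86) = -8 - 43/4 = -75/4 ≈ -18.750)
V(I, o) = 153 (V(I, o) = -2 + 155 = 153)
sqrt(-42015 + V(j, -157)) = sqrt(-42015 + 153) = sqrt(-41862) = I*sqrt(41862)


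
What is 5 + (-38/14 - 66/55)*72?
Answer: -9689/35 ≈ -276.83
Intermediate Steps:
5 + (-38/14 - 66/55)*72 = 5 + (-38*1/14 - 66*1/55)*72 = 5 + (-19/7 - 6/5)*72 = 5 - 137/35*72 = 5 - 9864/35 = -9689/35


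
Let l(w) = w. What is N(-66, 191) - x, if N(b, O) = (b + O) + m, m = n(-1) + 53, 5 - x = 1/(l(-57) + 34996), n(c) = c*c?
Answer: 6079387/34939 ≈ 174.00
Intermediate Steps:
n(c) = c²
x = 174694/34939 (x = 5 - 1/(-57 + 34996) = 5 - 1/34939 = 174694/34939 ≈ 5.0000)
m = 54 (m = (-1)² + 53 = 1 + 53 = 54)
N(b, O) = 54 + O + b (N(b, O) = (b + O) + 54 = (O + b) + 54 = 54 + O + b)
N(-66, 191) - x = (54 + 191 - 66) - 1*174694/34939 = 179 - 174694/34939 = 6079387/34939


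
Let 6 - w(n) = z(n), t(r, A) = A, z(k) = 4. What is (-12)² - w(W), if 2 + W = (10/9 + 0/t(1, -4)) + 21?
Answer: 142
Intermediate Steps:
W = 181/9 (W = -2 + ((10/9 + 0/(-4)) + 21) = -2 + ((10*(⅑) + 0*(-¼)) + 21) = -2 + ((10/9 + 0) + 21) = -2 + (10/9 + 21) = -2 + 199/9 = 181/9 ≈ 20.111)
w(n) = 2 (w(n) = 6 - 1*4 = 6 - 4 = 2)
(-12)² - w(W) = (-12)² - 1*2 = 144 - 2 = 142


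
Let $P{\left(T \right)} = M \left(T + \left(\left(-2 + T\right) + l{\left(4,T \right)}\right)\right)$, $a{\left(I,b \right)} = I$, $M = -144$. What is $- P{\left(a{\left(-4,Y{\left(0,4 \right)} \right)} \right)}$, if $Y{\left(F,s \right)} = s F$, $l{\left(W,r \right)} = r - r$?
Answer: $-1440$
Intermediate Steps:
$l{\left(W,r \right)} = 0$
$Y{\left(F,s \right)} = F s$
$P{\left(T \right)} = 288 - 288 T$ ($P{\left(T \right)} = - 144 \left(T + \left(\left(-2 + T\right) + 0\right)\right) = - 144 \left(T + \left(-2 + T\right)\right) = - 144 \left(-2 + 2 T\right) = 288 - 288 T$)
$- P{\left(a{\left(-4,Y{\left(0,4 \right)} \right)} \right)} = - (288 - -1152) = - (288 + 1152) = \left(-1\right) 1440 = -1440$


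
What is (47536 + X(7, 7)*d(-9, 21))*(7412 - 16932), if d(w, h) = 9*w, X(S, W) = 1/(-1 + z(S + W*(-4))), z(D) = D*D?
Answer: -4977950642/11 ≈ -4.5254e+8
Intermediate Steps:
z(D) = D**2
X(S, W) = 1/(-1 + (S - 4*W)**2) (X(S, W) = 1/(-1 + (S + W*(-4))**2) = 1/(-1 + (S - 4*W)**2))
(47536 + X(7, 7)*d(-9, 21))*(7412 - 16932) = (47536 + (9*(-9))/(-1 + (7 - 4*7)**2))*(7412 - 16932) = (47536 - 81/(-1 + (7 - 28)**2))*(-9520) = (47536 - 81/(-1 + (-21)**2))*(-9520) = (47536 - 81/(-1 + 441))*(-9520) = (47536 - 81/440)*(-9520) = (20915759/440)*(-9520) = -4977950642/11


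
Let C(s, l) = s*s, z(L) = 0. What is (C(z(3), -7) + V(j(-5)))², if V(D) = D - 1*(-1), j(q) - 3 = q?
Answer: 1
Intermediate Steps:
j(q) = 3 + q
V(D) = 1 + D (V(D) = D + 1 = 1 + D)
C(s, l) = s²
(C(z(3), -7) + V(j(-5)))² = (0² + (1 + (3 - 5)))² = (0 + (1 - 2))² = (0 - 1)² = (-1)² = 1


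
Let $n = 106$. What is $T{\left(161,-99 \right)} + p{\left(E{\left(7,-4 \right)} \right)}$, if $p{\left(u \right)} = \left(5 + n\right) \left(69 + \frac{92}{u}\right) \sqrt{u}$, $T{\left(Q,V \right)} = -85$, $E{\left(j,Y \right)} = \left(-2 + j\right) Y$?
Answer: $-85 + \frac{71484 i \sqrt{5}}{5} \approx -85.0 + 31969.0 i$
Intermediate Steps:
$E{\left(j,Y \right)} = Y \left(-2 + j\right)$
$p{\left(u \right)} = \sqrt{u} \left(7659 + \frac{10212}{u}\right)$ ($p{\left(u \right)} = \left(5 + 106\right) \left(69 + \frac{92}{u}\right) \sqrt{u} = 111 \left(69 + \frac{92}{u}\right) \sqrt{u} = \left(7659 + \frac{10212}{u}\right) \sqrt{u} = \sqrt{u} \left(7659 + \frac{10212}{u}\right)$)
$T{\left(161,-99 \right)} + p{\left(E{\left(7,-4 \right)} \right)} = -85 + \frac{2553 \left(4 + 3 \left(- 4 \left(-2 + 7\right)\right)\right)}{2 i \sqrt{-2 + 7}} = -85 + \frac{2553 \left(4 + 3 \left(\left(-4\right) 5\right)\right)}{2 i \sqrt{5}} = -85 + \frac{2553 \left(4 + 3 \left(-20\right)\right)}{2 i \sqrt{5}} = -85 + 2553 \left(- \frac{i \sqrt{5}}{10}\right) \left(4 - 60\right) = -85 + 2553 \left(- \frac{i \sqrt{5}}{10}\right) \left(-56\right) = -85 + \frac{71484 i \sqrt{5}}{5}$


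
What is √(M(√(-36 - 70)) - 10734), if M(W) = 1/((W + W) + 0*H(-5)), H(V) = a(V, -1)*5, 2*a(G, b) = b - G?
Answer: √(-120607224 - 53*I*√106)/106 ≈ 0.00023437 - 103.6*I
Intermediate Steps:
a(G, b) = b/2 - G/2 (a(G, b) = (b - G)/2 = b/2 - G/2)
H(V) = -5/2 - 5*V/2 (H(V) = ((½)*(-1) - V/2)*5 = (-½ - V/2)*5 = -5/2 - 5*V/2)
M(W) = 1/(2*W) (M(W) = 1/((W + W) + 0*(-5/2 - 5/2*(-5))) = 1/(2*W + 0*(-5/2 + 25/2)) = 1/(2*W + 0*10) = 1/(2*W + 0) = 1/(2*W))
√(M(√(-36 - 70)) - 10734) = √(1/(2*(√(-36 - 70))) - 10734) = √(1/(2*(√(-106))) - 10734) = √(1/(2*((I*√106))) - 10734) = √((-I*√106/106)/2 - 10734) = √(-I*√106/212 - 10734) = √(-10734 - I*√106/212)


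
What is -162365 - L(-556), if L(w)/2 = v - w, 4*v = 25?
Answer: -326979/2 ≈ -1.6349e+5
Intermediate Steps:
v = 25/4 (v = (¼)*25 = 25/4 ≈ 6.2500)
L(w) = 25/2 - 2*w (L(w) = 2*(25/4 - w) = 25/2 - 2*w)
-162365 - L(-556) = -162365 - (25/2 - 2*(-556)) = -162365 - (25/2 + 1112) = -162365 - 1*2249/2 = -162365 - 2249/2 = -326979/2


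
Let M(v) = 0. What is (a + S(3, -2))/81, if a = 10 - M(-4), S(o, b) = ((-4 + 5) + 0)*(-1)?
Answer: 1/9 ≈ 0.11111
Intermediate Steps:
S(o, b) = -1 (S(o, b) = (1 + 0)*(-1) = 1*(-1) = -1)
a = 10 (a = 10 - 1*0 = 10 + 0 = 10)
(a + S(3, -2))/81 = (10 - 1)/81 = (1/81)*9 = 1/9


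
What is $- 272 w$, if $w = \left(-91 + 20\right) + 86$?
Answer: $-4080$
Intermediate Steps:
$w = 15$ ($w = -71 + 86 = 15$)
$- 272 w = \left(-272\right) 15 = -4080$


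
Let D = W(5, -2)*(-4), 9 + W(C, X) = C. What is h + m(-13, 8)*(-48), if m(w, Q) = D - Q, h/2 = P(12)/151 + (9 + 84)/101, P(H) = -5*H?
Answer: -5840418/15251 ≈ -382.95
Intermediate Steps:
W(C, X) = -9 + C
D = 16 (D = (-9 + 5)*(-4) = -4*(-4) = 16)
h = 15966/15251 (h = 2*(-5*12/151 + (9 + 84)/101) = 2*(-60*1/151 + 93*(1/101)) = 2*(-60/151 + 93/101) = 2*(7983/15251) = 15966/15251 ≈ 1.0469)
m(w, Q) = 16 - Q
h + m(-13, 8)*(-48) = 15966/15251 + (16 - 1*8)*(-48) = 15966/15251 + (16 - 8)*(-48) = 15966/15251 + 8*(-48) = 15966/15251 - 384 = -5840418/15251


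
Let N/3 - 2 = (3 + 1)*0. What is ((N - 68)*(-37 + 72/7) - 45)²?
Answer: 127215841/49 ≈ 2.5962e+6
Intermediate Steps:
N = 6 (N = 6 + 3*((3 + 1)*0) = 6 + 3*(4*0) = 6 + 3*0 = 6 + 0 = 6)
((N - 68)*(-37 + 72/7) - 45)² = ((6 - 68)*(-37 + 72/7) - 45)² = (-62*(-37 + 72*(⅐)) - 45)² = (-62*(-37 + 72/7) - 45)² = (-62*(-187/7) - 45)² = (11594/7 - 45)² = (11279/7)² = 127215841/49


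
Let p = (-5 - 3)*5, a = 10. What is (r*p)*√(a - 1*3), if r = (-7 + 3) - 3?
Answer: 280*√7 ≈ 740.81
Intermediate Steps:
p = -40 (p = -8*5 = -40)
r = -7 (r = -4 - 3 = -7)
(r*p)*√(a - 1*3) = (-7*(-40))*√(10 - 1*3) = 280*√(10 - 3) = 280*√7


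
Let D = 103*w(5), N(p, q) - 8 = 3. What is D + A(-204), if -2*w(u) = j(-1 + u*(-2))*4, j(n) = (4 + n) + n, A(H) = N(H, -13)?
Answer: 3719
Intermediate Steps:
N(p, q) = 11 (N(p, q) = 8 + 3 = 11)
A(H) = 11
j(n) = 4 + 2*n
w(u) = -4 + 8*u (w(u) = -(4 + 2*(-1 + u*(-2)))*4/2 = -(4 + 2*(-1 - 2*u))*4/2 = -(4 + (-2 - 4*u))*4/2 = -(2 - 4*u)*4/2 = -(8 - 16*u)/2 = -4 + 8*u)
D = 3708 (D = 103*(-4 + 8*5) = 103*(-4 + 40) = 103*36 = 3708)
D + A(-204) = 3708 + 11 = 3719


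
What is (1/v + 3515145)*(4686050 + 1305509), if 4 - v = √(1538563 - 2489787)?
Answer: 5008563653591481109/237810 + 5991559*I*√237806/475620 ≈ 2.1061e+13 + 6143.1*I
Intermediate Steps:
v = 4 - 2*I*√237806 (v = 4 - √(1538563 - 2489787) = 4 - √(-951224) = 4 - 2*I*√237806 ≈ 4.0 - 975.31*I)
(1/v + 3515145)*(4686050 + 1305509) = (1/(4 - 2*I*√237806) + 3515145)*(4686050 + 1305509) = (3515145 + 1/(4 - 2*I*√237806))*5991559 = 21061198661055 + 5991559/(4 - 2*I*√237806)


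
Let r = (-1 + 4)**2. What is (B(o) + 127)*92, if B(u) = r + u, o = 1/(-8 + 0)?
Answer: 25001/2 ≈ 12501.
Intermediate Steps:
r = 9 (r = 3**2 = 9)
o = -1/8 (o = 1/(-8) = -1/8 ≈ -0.12500)
B(u) = 9 + u
(B(o) + 127)*92 = ((9 - 1/8) + 127)*92 = (71/8 + 127)*92 = (1087/8)*92 = 25001/2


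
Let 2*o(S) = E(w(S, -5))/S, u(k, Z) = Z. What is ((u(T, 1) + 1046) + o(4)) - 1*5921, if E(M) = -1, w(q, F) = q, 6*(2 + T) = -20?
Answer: -38993/8 ≈ -4874.1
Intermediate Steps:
T = -16/3 (T = -2 + (⅙)*(-20) = -2 - 10/3 = -16/3 ≈ -5.3333)
o(S) = -1/(2*S) (o(S) = (-1/S)/2 = -1/(2*S))
((u(T, 1) + 1046) + o(4)) - 1*5921 = ((1 + 1046) - ½/4) - 1*5921 = (1047 - ½*¼) - 5921 = (1047 - ⅛) - 5921 = 8375/8 - 5921 = -38993/8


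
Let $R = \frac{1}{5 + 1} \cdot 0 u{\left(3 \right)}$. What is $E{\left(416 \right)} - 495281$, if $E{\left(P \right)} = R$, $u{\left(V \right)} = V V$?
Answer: $-495281$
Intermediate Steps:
$u{\left(V \right)} = V^{2}$
$R = 0$ ($R = \frac{1}{5 + 1} \cdot 0 \cdot 3^{2} = \frac{1}{6} \cdot 0 \cdot 9 = 0 \cdot 9 = 0$)
$E{\left(P \right)} = 0$
$E{\left(416 \right)} - 495281 = 0 - 495281 = -495281$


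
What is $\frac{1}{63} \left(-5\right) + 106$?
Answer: $\frac{6673}{63} \approx 105.92$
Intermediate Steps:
$\frac{1}{63} \left(-5\right) + 106 = - \frac{5}{63} + 106 = \frac{6673}{63}$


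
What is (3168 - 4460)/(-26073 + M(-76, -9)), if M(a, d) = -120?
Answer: 1292/26193 ≈ 0.049326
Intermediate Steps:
(3168 - 4460)/(-26073 + M(-76, -9)) = (3168 - 4460)/(-26073 - 120) = -1292/(-26193) = -1292*(-1/26193) = 1292/26193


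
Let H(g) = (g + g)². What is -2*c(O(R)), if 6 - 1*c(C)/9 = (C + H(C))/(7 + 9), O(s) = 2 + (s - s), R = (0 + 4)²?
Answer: -351/4 ≈ -87.750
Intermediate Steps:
H(g) = 4*g² (H(g) = (2*g)² = 4*g²)
R = 16 (R = 4² = 16)
O(s) = 2 (O(s) = 2 + 0 = 2)
c(C) = 54 - 9*C²/4 - 9*C/16 (c(C) = 54 - 9*(C + 4*C²)/(7 + 9) = 54 - 9*(C + 4*C²)/16 = 54 - 9*(C²/4 + C/16) = 54 + (-9*C²/4 - 9*C/16) = 54 - 9*C²/4 - 9*C/16)
-2*c(O(R)) = -2*(54 - 9/4*2² - 9/16*2) = -2*(54 - 9/4*4 - 9/8) = -2*(54 - 9 - 9/8) = -2*351/8 = -351/4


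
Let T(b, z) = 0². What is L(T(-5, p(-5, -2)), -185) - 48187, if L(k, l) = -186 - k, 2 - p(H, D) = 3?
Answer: -48373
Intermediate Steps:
p(H, D) = -1 (p(H, D) = 2 - 1*3 = 2 - 3 = -1)
T(b, z) = 0
L(T(-5, p(-5, -2)), -185) - 48187 = (-186 - 1*0) - 48187 = (-186 + 0) - 48187 = -186 - 48187 = -48373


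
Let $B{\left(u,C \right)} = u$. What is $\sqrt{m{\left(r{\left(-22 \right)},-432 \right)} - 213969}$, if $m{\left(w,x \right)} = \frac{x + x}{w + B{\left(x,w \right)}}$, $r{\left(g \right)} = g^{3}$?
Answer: $\frac{i \sqrt{410440535445}}{1385} \approx 462.57 i$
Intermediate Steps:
$m{\left(w,x \right)} = \frac{2 x}{w + x}$ ($m{\left(w,x \right)} = \frac{x + x}{w + x} = \frac{2 x}{w + x}$)
$\sqrt{m{\left(r{\left(-22 \right)},-432 \right)} - 213969} = \sqrt{2 \left(-432\right) \frac{1}{\left(-22\right)^{3} - 432} - 213969} = \sqrt{2 \left(-432\right) \frac{1}{-10648 - 432} - 213969} = \sqrt{2 \left(-432\right) \frac{1}{-11080} - 213969} = \sqrt{2 \left(-432\right) \left(- \frac{1}{11080}\right) - 213969} = \sqrt{\frac{108}{1385} - 213969} = \sqrt{- \frac{296346957}{1385}} = \frac{i \sqrt{410440535445}}{1385}$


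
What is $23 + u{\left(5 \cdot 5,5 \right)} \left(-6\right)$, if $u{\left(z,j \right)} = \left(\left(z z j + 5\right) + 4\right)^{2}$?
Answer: $-58931713$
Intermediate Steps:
$u{\left(z,j \right)} = \left(9 + j z^{2}\right)^{2}$ ($u{\left(z,j \right)} = \left(\left(z^{2} j + 5\right) + 4\right)^{2} = \left(\left(j z^{2} + 5\right) + 4\right)^{2} = \left(\left(5 + j z^{2}\right) + 4\right)^{2} = \left(9 + j z^{2}\right)^{2}$)
$23 + u{\left(5 \cdot 5,5 \right)} \left(-6\right) = 23 + \left(9 + 5 \left(5 \cdot 5\right)^{2}\right)^{2} \left(-6\right) = 23 + \left(9 + 5 \cdot 25^{2}\right)^{2} \left(-6\right) = 23 + \left(9 + 5 \cdot 625\right)^{2} \left(-6\right) = 23 + \left(9 + 3125\right)^{2} \left(-6\right) = 23 + 3134^{2} \left(-6\right) = 23 + 9821956 \left(-6\right) = 23 - 58931736 = -58931713$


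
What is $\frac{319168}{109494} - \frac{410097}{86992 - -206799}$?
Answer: $\frac{24432762485}{16084175877} \approx 1.5191$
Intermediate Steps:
$\frac{319168}{109494} - \frac{410097}{86992 - -206799} = 319168 \cdot \frac{1}{109494} - \frac{410097}{86992 + 206799} = \frac{159584}{54747} - \frac{410097}{293791} = \frac{24432762485}{16084175877}$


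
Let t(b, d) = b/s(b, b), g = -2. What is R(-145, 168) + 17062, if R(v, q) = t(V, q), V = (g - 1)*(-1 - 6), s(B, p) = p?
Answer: 17063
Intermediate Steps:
V = 21 (V = (-2 - 1)*(-1 - 6) = -3*(-7) = 21)
t(b, d) = 1 (t(b, d) = b/b = 1)
R(v, q) = 1
R(-145, 168) + 17062 = 1 + 17062 = 17063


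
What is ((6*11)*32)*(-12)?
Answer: -25344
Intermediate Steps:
((6*11)*32)*(-12) = (66*32)*(-12) = 2112*(-12) = -25344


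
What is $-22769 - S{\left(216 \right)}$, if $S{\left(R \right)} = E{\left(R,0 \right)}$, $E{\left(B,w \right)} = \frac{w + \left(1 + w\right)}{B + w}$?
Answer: $- \frac{4918105}{216} \approx -22769.0$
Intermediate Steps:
$E{\left(B,w \right)} = \frac{1 + 2 w}{B + w}$
$S{\left(R \right)} = \frac{1}{R}$ ($S{\left(R \right)} = \frac{1 + 2 \cdot 0}{R + 0} = \frac{1 + 0}{R} = \frac{1}{R} 1 = \frac{1}{R}$)
$-22769 - S{\left(216 \right)} = -22769 - \frac{1}{216} = - \frac{4918105}{216}$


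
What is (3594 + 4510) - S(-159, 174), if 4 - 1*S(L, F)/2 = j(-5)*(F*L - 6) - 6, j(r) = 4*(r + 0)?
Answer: 1114964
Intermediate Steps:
j(r) = 4*r
S(L, F) = -220 + 40*F*L (S(L, F) = 8 - 2*((4*(-5))*(F*L - 6) - 6) = 8 - 2*(-20*(-6 + F*L) - 6) = 8 - 2*((120 - 20*F*L) - 6) = 8 - 2*(114 - 20*F*L) = 8 + (-228 + 40*F*L) = -220 + 40*F*L)
(3594 + 4510) - S(-159, 174) = (3594 + 4510) - (-220 + 40*174*(-159)) = 8104 - (-220 - 1106640) = 8104 - 1*(-1106860) = 8104 + 1106860 = 1114964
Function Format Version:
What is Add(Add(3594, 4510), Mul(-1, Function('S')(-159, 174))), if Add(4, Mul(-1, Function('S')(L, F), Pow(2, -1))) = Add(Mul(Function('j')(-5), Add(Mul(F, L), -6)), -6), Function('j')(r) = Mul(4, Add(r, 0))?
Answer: 1114964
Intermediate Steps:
Function('j')(r) = Mul(4, r)
Function('S')(L, F) = Add(-220, Mul(40, F, L)) (Function('S')(L, F) = Add(8, Mul(-2, Add(Mul(Mul(4, -5), Add(Mul(F, L), -6)), -6))) = Add(8, Mul(-2, Add(Mul(-20, Add(-6, Mul(F, L))), -6))) = Add(8, Mul(-2, Add(Add(120, Mul(-20, F, L)), -6))) = Add(8, Mul(-2, Add(114, Mul(-20, F, L)))) = Add(8, Add(-228, Mul(40, F, L))) = Add(-220, Mul(40, F, L)))
Add(Add(3594, 4510), Mul(-1, Function('S')(-159, 174))) = Add(Add(3594, 4510), Mul(-1, Add(-220, Mul(40, 174, -159)))) = Add(8104, Mul(-1, Add(-220, -1106640))) = Add(8104, Mul(-1, -1106860)) = Add(8104, 1106860) = 1114964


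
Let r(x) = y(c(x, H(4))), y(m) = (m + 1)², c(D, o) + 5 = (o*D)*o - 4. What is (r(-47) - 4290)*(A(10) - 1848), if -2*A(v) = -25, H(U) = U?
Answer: -1052310505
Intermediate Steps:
A(v) = 25/2 (A(v) = -½*(-25) = 25/2)
c(D, o) = -9 + D*o² (c(D, o) = -5 + ((o*D)*o - 4) = -5 + ((D*o)*o - 4) = -5 + (D*o² - 4) = -5 + (-4 + D*o²) = -9 + D*o²)
y(m) = (1 + m)²
r(x) = (-8 + 16*x)² (r(x) = (1 + (-9 + x*4²))² = (1 + (-9 + x*16))² = (1 + (-9 + 16*x))² = (-8 + 16*x)²)
(r(-47) - 4290)*(A(10) - 1848) = (64*(-1 + 2*(-47))² - 4290)*(25/2 - 1848) = (64*(-1 - 94)² - 4290)*(-3671/2) = (64*(-95)² - 4290)*(-3671/2) = (64*9025 - 4290)*(-3671/2) = (577600 - 4290)*(-3671/2) = 573310*(-3671/2) = -1052310505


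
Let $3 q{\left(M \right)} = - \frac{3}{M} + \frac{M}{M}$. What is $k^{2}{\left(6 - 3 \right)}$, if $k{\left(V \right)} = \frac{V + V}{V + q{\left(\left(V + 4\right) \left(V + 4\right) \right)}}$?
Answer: $\frac{777924}{237169} \approx 3.28$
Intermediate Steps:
$q{\left(M \right)} = \frac{1}{3} - \frac{1}{M}$ ($q{\left(M \right)} = \frac{- \frac{3}{M} + \frac{M}{M}}{3} = \frac{- \frac{3}{M} + 1}{3} = \frac{1 - \frac{3}{M}}{3} = \frac{1}{3} - \frac{1}{M}$)
$k{\left(V \right)} = \frac{2 V}{V + \frac{-3 + \left(4 + V\right)^{2}}{3 \left(4 + V\right)^{2}}}$ ($k{\left(V \right)} = \frac{V + V}{V + \frac{-3 + \left(V + 4\right) \left(V + 4\right)}{3 \left(V + 4\right) \left(V + 4\right)}} = \frac{2 V}{V + \frac{-3 + \left(4 + V\right) \left(4 + V\right)}{3 \left(4 + V\right) \left(4 + V\right)}} = \frac{2 V}{V + \frac{-3 + \left(4 + V\right)^{2}}{3 \left(4 + V\right)^{2}}}$)
$k^{2}{\left(6 - 3 \right)} = \left(\frac{6 \left(6 - 3\right) \left(4 + \left(6 - 3\right)\right)^{2}}{-3 + \left(4 + \left(6 - 3\right)\right)^{2} + 3 \left(6 - 3\right) \left(4 + \left(6 - 3\right)\right)^{2}}\right)^{2} = \left(6 \cdot 3 \left(4 + 3\right)^{2} \frac{1}{-3 + \left(4 + 3\right)^{2} + 3 \cdot 3 \left(4 + 3\right)^{2}}\right)^{2} = \left(6 \cdot 3 \cdot 7^{2} \frac{1}{-3 + 7^{2} + 3 \cdot 3 \cdot 7^{2}}\right)^{2} = \left(6 \cdot 3 \cdot 49 \frac{1}{-3 + 49 + 3 \cdot 3 \cdot 49}\right)^{2} = \left(6 \cdot 3 \cdot 49 \frac{1}{-3 + 49 + 441}\right)^{2} = \left(6 \cdot 3 \cdot 49 \cdot \frac{1}{487}\right)^{2} = \left(\frac{882}{487}\right)^{2} = \frac{777924}{237169}$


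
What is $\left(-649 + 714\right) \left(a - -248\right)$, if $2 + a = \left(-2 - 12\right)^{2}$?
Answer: $28730$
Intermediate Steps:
$a = 194$ ($a = -2 + \left(-2 - 12\right)^{2} = -2 + \left(-14\right)^{2} = -2 + 196 = 194$)
$\left(-649 + 714\right) \left(a - -248\right) = \left(-649 + 714\right) \left(194 - -248\right) = 65 \left(194 + 248\right) = 65 \cdot 442 = 28730$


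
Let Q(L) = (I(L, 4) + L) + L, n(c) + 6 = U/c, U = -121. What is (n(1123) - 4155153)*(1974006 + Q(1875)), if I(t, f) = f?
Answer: -9228710096601280/1123 ≈ -8.2179e+12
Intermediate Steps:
n(c) = -6 - 121/c
Q(L) = 4 + 2*L (Q(L) = (4 + L) + L = 4 + 2*L)
(n(1123) - 4155153)*(1974006 + Q(1875)) = ((-6 - 121/1123) - 4155153)*(1974006 + (4 + 2*1875)) = ((-6 - 121*1/1123) - 4155153)*(1974006 + (4 + 3750)) = ((-6 - 121/1123) - 4155153)*(1974006 + 3754) = (-6859/1123 - 4155153)*1977760 = -4666243678/1123*1977760 = -9228710096601280/1123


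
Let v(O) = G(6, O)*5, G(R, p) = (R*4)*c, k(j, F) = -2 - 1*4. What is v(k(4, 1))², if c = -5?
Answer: 360000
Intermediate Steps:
k(j, F) = -6 (k(j, F) = -2 - 4 = -6)
G(R, p) = -20*R (G(R, p) = (R*4)*(-5) = (4*R)*(-5) = -20*R)
v(O) = -600 (v(O) = -20*6*5 = -120*5 = -600)
v(k(4, 1))² = (-600)² = 360000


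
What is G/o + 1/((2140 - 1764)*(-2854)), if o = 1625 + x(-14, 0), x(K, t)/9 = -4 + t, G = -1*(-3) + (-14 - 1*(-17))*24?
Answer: 80481211/1705162256 ≈ 0.047199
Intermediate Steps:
G = 75 (G = 3 + (-14 + 17)*24 = 3 + 3*24 = 3 + 72 = 75)
x(K, t) = -36 + 9*t (x(K, t) = 9*(-4 + t) = -36 + 9*t)
o = 1589 (o = 1625 + (-36 + 9*0) = 1625 + (-36 + 0) = 1625 - 36 = 1589)
G/o + 1/((2140 - 1764)*(-2854)) = 75/1589 + 1/((2140 - 1764)*(-2854)) = 75*(1/1589) - 1/2854/376 = 75/1589 + (1/376)*(-1/2854) = 75/1589 - 1/1073104 = 80481211/1705162256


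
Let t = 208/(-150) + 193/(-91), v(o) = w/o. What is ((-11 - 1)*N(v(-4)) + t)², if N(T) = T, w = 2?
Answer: 289374121/46580625 ≈ 6.2123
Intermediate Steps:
v(o) = 2/o
t = -23939/6825 (t = 208*(-1/150) + 193*(-1/91) = -104/75 - 193/91 = -23939/6825 ≈ -3.5075)
((-11 - 1)*N(v(-4)) + t)² = ((-11 - 1)*(2/(-4)) - 23939/6825)² = (-24*(-1)/4 - 23939/6825)² = (-12*(-½) - 23939/6825)² = (6 - 23939/6825)² = (17011/6825)² = 289374121/46580625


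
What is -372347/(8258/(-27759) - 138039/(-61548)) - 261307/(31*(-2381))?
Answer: -15651552524705818675/81771792329329 ≈ -1.9141e+5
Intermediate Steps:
-372347/(8258/(-27759) - 138039/(-61548)) - 261307/(31*(-2381)) = -372347/(8258*(-1/27759) - 138039*(-1/61548)) - 261307/(-73811) = -372347/(-8258/27759 + 46013/20516) - 261307*(-1/73811) = -372347/1107853739/569503644 + 261307/73811 = -372347*569503644/1107853739 + 261307/73811 = -212052973332468/1107853739 + 261307/73811 = -15651552524705818675/81771792329329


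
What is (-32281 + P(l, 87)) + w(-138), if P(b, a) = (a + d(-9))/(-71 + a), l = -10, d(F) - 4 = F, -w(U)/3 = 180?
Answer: -262527/8 ≈ -32816.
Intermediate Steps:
w(U) = -540 (w(U) = -3*180 = -540)
d(F) = 4 + F
P(b, a) = (-5 + a)/(-71 + a) (P(b, a) = (a + (4 - 9))/(-71 + a) = (a - 5)/(-71 + a) = (-5 + a)/(-71 + a))
(-32281 + P(l, 87)) + w(-138) = (-32281 + (-5 + 87)/(-71 + 87)) - 540 = (-32281 + 82/16) - 540 = (-32281 + (1/16)*82) - 540 = (-32281 + 41/8) - 540 = -258207/8 - 540 = -262527/8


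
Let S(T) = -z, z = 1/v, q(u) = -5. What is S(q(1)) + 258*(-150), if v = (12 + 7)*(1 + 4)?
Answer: -3676501/95 ≈ -38700.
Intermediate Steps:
v = 95 (v = 19*5 = 95)
z = 1/95 ≈ 0.010526
S(T) = -1/95 (S(T) = -1*1/95 = -1/95)
S(q(1)) + 258*(-150) = -1/95 + 258*(-150) = -1/95 - 38700 = -3676501/95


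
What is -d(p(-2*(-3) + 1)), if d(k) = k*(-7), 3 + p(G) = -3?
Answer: -42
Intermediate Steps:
p(G) = -6 (p(G) = -3 - 3 = -6)
d(k) = -7*k
-d(p(-2*(-3) + 1)) = -(-7)*(-6) = -1*42 = -42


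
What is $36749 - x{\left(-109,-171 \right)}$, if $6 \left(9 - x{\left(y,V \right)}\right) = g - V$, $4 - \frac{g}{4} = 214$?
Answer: $\frac{73257}{2} \approx 36629.0$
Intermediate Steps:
$g = -840$ ($g = 16 - 856 = -840$)
$x{\left(y,V \right)} = 149 + \frac{V}{6}$ ($x{\left(y,V \right)} = 9 - \frac{-840 - V}{6} = 9 + \left(140 + \frac{V}{6}\right) = 149 + \frac{V}{6}$)
$36749 - x{\left(-109,-171 \right)} = 36749 - \left(149 + \frac{1}{6} \left(-171\right)\right) = 36749 - \left(149 - \frac{57}{2}\right) = 36749 - \frac{241}{2} = \frac{73257}{2}$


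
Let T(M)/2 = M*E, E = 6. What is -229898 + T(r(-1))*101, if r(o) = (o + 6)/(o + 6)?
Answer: -228686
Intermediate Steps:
r(o) = 1 (r(o) = (6 + o)/(6 + o) = 1)
T(M) = 12*M (T(M) = 2*(M*6) = 2*(6*M) = 12*M)
-229898 + T(r(-1))*101 = -229898 + (12*1)*101 = -229898 + 12*101 = -229898 + 1212 = -228686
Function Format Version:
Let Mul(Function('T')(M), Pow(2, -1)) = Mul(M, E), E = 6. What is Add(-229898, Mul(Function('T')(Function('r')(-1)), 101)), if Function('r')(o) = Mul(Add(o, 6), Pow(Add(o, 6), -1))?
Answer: -228686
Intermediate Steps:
Function('r')(o) = 1 (Function('r')(o) = Mul(Add(6, o), Pow(Add(6, o), -1)) = 1)
Function('T')(M) = Mul(12, M) (Function('T')(M) = Mul(2, Mul(M, 6)) = Mul(2, Mul(6, M)) = Mul(12, M))
Add(-229898, Mul(Function('T')(Function('r')(-1)), 101)) = Add(-229898, Mul(Mul(12, 1), 101)) = Add(-229898, Mul(12, 101)) = Add(-229898, 1212) = -228686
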